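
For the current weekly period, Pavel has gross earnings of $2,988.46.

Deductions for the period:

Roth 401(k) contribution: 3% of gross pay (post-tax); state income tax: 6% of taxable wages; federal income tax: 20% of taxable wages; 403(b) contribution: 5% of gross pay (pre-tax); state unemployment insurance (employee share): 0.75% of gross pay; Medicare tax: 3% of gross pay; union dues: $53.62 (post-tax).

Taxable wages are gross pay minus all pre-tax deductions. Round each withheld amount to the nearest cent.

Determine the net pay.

$1,845.56

403(b) contribution: $2,988.46 × 0.05 = $149.42
Taxable wages = $2,988.46 − $149.42 = $2,839.04
Federal income tax: $2,839.04 × 0.2 = $567.81
State income tax: $2,839.04 × 0.06 = $170.34
State unemployment insurance (employee share): $2,988.46 × 0.0075 = $22.41
Medicare tax: $2,988.46 × 0.03 = $89.65
Union dues: $53.62
Roth 401(k) contribution: $2,988.46 × 0.03 = $89.65
Total deductions = $149.42 + $567.81 + $170.34 + $22.41 + $89.65 + $53.62 + $89.65 = $1,142.90
Net pay = $2,988.46 − $1,142.90 = $1,845.56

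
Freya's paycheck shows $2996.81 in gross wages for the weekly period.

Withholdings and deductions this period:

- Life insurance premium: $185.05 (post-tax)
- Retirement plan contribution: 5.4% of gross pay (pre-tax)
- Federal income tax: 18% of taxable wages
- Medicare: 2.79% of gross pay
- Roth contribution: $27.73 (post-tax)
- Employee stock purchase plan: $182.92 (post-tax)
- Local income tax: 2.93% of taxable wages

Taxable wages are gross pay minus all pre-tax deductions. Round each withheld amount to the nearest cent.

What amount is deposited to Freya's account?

$1762.31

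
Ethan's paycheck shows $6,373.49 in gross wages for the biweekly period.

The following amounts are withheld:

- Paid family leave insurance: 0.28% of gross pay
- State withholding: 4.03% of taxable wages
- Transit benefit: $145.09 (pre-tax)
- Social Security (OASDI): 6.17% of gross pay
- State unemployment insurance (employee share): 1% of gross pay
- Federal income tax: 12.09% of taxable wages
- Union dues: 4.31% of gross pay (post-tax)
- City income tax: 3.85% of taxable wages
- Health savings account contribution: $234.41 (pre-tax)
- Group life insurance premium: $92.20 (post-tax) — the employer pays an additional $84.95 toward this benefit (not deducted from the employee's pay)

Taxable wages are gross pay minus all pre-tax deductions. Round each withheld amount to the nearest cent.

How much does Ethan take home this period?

$3,955.27

Transit benefit: $145.09
Health savings account contribution: $234.41
Pre-tax total = $145.09 + $234.41 = $379.50
Taxable wages = $6,373.49 − $379.50 = $5,993.99
State withholding: $5,993.99 × 0.0403 = $241.56
Federal income tax: $5,993.99 × 0.1209 = $724.67
City income tax: $5,993.99 × 0.0385 = $230.77
Paid family leave insurance: $6,373.49 × 0.0028 = $17.85
Social Security (OASDI): $6,373.49 × 0.0617 = $393.24
State unemployment insurance (employee share): $6,373.49 × 0.01 = $63.73
Group life insurance premium: $92.20
Union dues: $6,373.49 × 0.0431 = $274.70
(Employer's $84.95 toward group life insurance premium is not withheld from the employee.)
Total deductions = $145.09 + $234.41 + $241.56 + $724.67 + $230.77 + $17.85 + $393.24 + $63.73 + $92.20 + $274.70 = $2,418.22
Net pay = $6,373.49 − $2,418.22 = $3,955.27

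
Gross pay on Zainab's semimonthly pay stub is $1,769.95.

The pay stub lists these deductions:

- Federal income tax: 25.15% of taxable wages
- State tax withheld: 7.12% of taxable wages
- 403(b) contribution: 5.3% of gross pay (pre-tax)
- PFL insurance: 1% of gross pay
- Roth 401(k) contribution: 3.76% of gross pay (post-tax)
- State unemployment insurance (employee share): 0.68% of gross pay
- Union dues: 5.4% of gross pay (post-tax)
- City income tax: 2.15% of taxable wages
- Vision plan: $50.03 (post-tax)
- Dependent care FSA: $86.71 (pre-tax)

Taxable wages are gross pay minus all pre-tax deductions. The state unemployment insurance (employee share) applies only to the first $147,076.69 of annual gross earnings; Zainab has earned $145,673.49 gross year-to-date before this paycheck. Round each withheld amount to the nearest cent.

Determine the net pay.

$802.95

403(b) contribution: $1,769.95 × 0.053 = $93.81
Dependent care FSA: $86.71
Pre-tax total = $93.81 + $86.71 = $180.52
Taxable wages = $1,769.95 − $180.52 = $1,589.43
City income tax: $1,589.43 × 0.0215 = $34.17
Federal income tax: $1,589.43 × 0.2515 = $399.74
State tax withheld: $1,589.43 × 0.0712 = $113.17
State unemployment insurance (employee share): only $147,076.69 − $145,673.49 = $1,403.20 of this check is subject → $1,403.20 × 0.0068 = $9.54
PFL insurance: $1,769.95 × 0.01 = $17.70
Union dues: $1,769.95 × 0.054 = $95.58
Roth 401(k) contribution: $1,769.95 × 0.0376 = $66.55
Vision plan: $50.03
Total deductions = $93.81 + $86.71 + $34.17 + $399.74 + $113.17 + $9.54 + $17.70 + $95.58 + $66.55 + $50.03 = $967.00
Net pay = $1,769.95 − $967.00 = $802.95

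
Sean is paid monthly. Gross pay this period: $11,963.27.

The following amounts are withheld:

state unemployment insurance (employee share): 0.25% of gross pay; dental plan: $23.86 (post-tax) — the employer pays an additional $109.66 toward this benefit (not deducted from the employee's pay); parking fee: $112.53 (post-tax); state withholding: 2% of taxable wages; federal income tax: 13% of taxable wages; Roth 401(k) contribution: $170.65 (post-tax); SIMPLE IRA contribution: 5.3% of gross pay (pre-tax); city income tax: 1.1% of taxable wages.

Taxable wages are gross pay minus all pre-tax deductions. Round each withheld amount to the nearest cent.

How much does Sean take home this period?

$9,168.27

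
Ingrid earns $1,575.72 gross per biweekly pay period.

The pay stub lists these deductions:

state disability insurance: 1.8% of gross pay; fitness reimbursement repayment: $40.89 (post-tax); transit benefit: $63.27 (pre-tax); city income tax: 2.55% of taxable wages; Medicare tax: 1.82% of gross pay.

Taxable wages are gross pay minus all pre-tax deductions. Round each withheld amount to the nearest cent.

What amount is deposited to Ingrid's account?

Transit benefit: $63.27
Taxable wages = $1,575.72 − $63.27 = $1,512.45
City income tax: $1,512.45 × 0.0255 = $38.57
Medicare tax: $1,575.72 × 0.0182 = $28.68
State disability insurance: $1,575.72 × 0.018 = $28.36
Fitness reimbursement repayment: $40.89
Total deductions = $63.27 + $38.57 + $28.68 + $28.36 + $40.89 = $199.77
Net pay = $1,575.72 − $199.77 = $1,375.95

$1,375.95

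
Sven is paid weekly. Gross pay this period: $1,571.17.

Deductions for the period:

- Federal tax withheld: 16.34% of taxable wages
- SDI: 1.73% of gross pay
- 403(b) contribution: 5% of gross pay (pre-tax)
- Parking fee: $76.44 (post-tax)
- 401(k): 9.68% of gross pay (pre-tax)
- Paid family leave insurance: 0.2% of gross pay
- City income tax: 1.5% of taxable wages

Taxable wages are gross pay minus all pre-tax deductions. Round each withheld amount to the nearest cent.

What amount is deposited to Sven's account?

$994.61

401(k): $1,571.17 × 0.0968 = $152.09
403(b) contribution: $1,571.17 × 0.05 = $78.56
Pre-tax total = $152.09 + $78.56 = $230.65
Taxable wages = $1,571.17 − $230.65 = $1,340.52
City income tax: $1,340.52 × 0.015 = $20.11
Federal tax withheld: $1,340.52 × 0.1634 = $219.04
Paid family leave insurance: $1,571.17 × 0.002 = $3.14
SDI: $1,571.17 × 0.0173 = $27.18
Parking fee: $76.44
Total deductions = $152.09 + $78.56 + $20.11 + $219.04 + $3.14 + $27.18 + $76.44 = $576.56
Net pay = $1,571.17 − $576.56 = $994.61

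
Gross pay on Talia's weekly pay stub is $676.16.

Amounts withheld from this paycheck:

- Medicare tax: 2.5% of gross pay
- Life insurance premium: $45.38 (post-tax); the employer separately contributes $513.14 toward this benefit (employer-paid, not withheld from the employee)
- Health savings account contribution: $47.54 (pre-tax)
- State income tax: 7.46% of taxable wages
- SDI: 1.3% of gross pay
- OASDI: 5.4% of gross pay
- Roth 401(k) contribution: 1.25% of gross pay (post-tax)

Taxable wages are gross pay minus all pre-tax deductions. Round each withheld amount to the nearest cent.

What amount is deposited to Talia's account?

Health savings account contribution: $47.54
Taxable wages = $676.16 − $47.54 = $628.62
State income tax: $628.62 × 0.0746 = $46.90
SDI: $676.16 × 0.013 = $8.79
OASDI: $676.16 × 0.054 = $36.51
Medicare tax: $676.16 × 0.025 = $16.90
Life insurance premium: $45.38
Roth 401(k) contribution: $676.16 × 0.0125 = $8.45
(Employer's $513.14 toward life insurance premium is not withheld from the employee.)
Total deductions = $47.54 + $46.90 + $8.79 + $36.51 + $16.90 + $45.38 + $8.45 = $210.47
Net pay = $676.16 − $210.47 = $465.69

$465.69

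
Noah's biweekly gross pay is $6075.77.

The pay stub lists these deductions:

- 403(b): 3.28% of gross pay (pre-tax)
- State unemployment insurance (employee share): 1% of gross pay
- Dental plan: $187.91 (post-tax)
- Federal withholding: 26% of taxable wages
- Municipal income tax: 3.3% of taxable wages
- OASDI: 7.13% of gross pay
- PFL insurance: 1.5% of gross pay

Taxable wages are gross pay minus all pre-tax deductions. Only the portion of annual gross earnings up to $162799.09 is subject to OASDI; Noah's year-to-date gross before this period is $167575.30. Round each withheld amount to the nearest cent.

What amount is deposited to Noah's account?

$3814.87

403(b): $6075.77 × 0.0328 = $199.29
Taxable wages = $6075.77 − $199.29 = $5876.48
Municipal income tax: $5876.48 × 0.033 = $193.92
Federal withholding: $5876.48 × 0.26 = $1527.88
State unemployment insurance (employee share): $6075.77 × 0.01 = $60.76
PFL insurance: $6075.77 × 0.015 = $91.14
OASDI: annual cap $162799.09 already reached (YTD $167575.30), so $0.00
Dental plan: $187.91
Total deductions = $199.29 + $193.92 + $1527.88 + $60.76 + $91.14 + $0.00 + $187.91 = $2260.90
Net pay = $6075.77 − $2260.90 = $3814.87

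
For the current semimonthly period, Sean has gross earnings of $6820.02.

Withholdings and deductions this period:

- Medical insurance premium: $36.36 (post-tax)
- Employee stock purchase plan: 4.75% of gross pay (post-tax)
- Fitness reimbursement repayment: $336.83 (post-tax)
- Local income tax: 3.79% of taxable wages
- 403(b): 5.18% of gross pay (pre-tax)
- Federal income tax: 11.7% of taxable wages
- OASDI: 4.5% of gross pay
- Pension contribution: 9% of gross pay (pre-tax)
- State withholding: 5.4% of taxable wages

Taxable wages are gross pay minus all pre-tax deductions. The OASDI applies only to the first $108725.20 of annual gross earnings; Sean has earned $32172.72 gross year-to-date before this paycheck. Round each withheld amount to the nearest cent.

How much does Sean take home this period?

Pension contribution: $6820.02 × 0.09 = $613.80
403(b): $6820.02 × 0.0518 = $353.28
Pre-tax total = $613.80 + $353.28 = $967.08
Taxable wages = $6820.02 − $967.08 = $5852.94
Federal income tax: $5852.94 × 0.117 = $684.79
State withholding: $5852.94 × 0.054 = $316.06
Local income tax: $5852.94 × 0.0379 = $221.83
OASDI: cap not yet reached, full $6820.02 is subject → $6820.02 × 0.045 = $306.90
Employee stock purchase plan: $6820.02 × 0.0475 = $323.95
Fitness reimbursement repayment: $336.83
Medical insurance premium: $36.36
Total deductions = $613.80 + $353.28 + $684.79 + $316.06 + $221.83 + $306.90 + $323.95 + $336.83 + $36.36 = $3193.80
Net pay = $6820.02 − $3193.80 = $3626.22

$3626.22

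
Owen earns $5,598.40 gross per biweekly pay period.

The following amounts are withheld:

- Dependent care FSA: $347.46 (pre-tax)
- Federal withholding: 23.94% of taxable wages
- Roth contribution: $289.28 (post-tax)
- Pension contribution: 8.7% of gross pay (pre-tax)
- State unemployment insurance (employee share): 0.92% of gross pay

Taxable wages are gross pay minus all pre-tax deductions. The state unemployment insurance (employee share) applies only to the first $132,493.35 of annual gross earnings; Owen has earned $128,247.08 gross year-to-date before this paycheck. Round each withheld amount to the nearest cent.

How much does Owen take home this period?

Pension contribution: $5,598.40 × 0.087 = $487.06
Dependent care FSA: $347.46
Pre-tax total = $487.06 + $347.46 = $834.52
Taxable wages = $5,598.40 − $834.52 = $4,763.88
Federal withholding: $4,763.88 × 0.2394 = $1,140.47
State unemployment insurance (employee share): only $132,493.35 − $128,247.08 = $4,246.27 of this check is subject → $4,246.27 × 0.0092 = $39.07
Roth contribution: $289.28
Total deductions = $487.06 + $347.46 + $1,140.47 + $39.07 + $289.28 = $2,303.34
Net pay = $5,598.40 − $2,303.34 = $3,295.06

$3,295.06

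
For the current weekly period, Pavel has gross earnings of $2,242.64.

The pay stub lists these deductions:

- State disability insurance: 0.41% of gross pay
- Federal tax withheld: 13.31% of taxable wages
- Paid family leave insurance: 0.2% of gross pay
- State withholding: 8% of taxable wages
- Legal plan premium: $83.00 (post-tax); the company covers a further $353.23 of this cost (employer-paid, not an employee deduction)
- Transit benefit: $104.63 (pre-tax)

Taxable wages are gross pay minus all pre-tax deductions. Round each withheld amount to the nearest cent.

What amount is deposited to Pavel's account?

$1,585.72

Transit benefit: $104.63
Taxable wages = $2,242.64 − $104.63 = $2,138.01
State withholding: $2,138.01 × 0.08 = $171.04
Federal tax withheld: $2,138.01 × 0.1331 = $284.57
Paid family leave insurance: $2,242.64 × 0.002 = $4.49
State disability insurance: $2,242.64 × 0.0041 = $9.19
Legal plan premium: $83.00
(Employer's $353.23 toward legal plan premium is not withheld from the employee.)
Total deductions = $104.63 + $171.04 + $284.57 + $4.49 + $9.19 + $83.00 = $656.92
Net pay = $2,242.64 − $656.92 = $1,585.72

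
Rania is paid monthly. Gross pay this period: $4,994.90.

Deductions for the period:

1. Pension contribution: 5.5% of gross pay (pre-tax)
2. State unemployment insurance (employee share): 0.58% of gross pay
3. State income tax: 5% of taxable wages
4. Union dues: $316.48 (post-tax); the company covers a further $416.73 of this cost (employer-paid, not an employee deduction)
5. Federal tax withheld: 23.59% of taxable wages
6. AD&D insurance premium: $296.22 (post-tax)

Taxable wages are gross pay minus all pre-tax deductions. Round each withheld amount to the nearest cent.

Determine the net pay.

Pension contribution: $4,994.90 × 0.055 = $274.72
Taxable wages = $4,994.90 − $274.72 = $4,720.18
State income tax: $4,720.18 × 0.05 = $236.01
Federal tax withheld: $4,720.18 × 0.2359 = $1,113.49
State unemployment insurance (employee share): $4,994.90 × 0.0058 = $28.97
AD&D insurance premium: $296.22
Union dues: $316.48
(Employer's $416.73 toward union dues is not withheld from the employee.)
Total deductions = $274.72 + $236.01 + $1,113.49 + $28.97 + $296.22 + $316.48 = $2,265.89
Net pay = $4,994.90 − $2,265.89 = $2,729.01

$2,729.01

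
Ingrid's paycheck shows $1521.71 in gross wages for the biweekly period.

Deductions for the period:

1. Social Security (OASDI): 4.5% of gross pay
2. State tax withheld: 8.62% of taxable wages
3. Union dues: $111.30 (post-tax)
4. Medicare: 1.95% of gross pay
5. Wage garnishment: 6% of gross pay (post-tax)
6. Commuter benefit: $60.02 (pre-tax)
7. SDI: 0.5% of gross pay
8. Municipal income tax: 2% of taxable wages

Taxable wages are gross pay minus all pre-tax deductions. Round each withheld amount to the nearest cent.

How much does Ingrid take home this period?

Commuter benefit: $60.02
Taxable wages = $1521.71 − $60.02 = $1461.69
Municipal income tax: $1461.69 × 0.02 = $29.23
State tax withheld: $1461.69 × 0.0862 = $126.00
Social Security (OASDI): $1521.71 × 0.045 = $68.48
Medicare: $1521.71 × 0.0195 = $29.67
SDI: $1521.71 × 0.005 = $7.61
Union dues: $111.30
Wage garnishment: $1521.71 × 0.06 = $91.30
Total deductions = $60.02 + $29.23 + $126.00 + $68.48 + $29.67 + $7.61 + $111.30 + $91.30 = $523.61
Net pay = $1521.71 − $523.61 = $998.10

$998.10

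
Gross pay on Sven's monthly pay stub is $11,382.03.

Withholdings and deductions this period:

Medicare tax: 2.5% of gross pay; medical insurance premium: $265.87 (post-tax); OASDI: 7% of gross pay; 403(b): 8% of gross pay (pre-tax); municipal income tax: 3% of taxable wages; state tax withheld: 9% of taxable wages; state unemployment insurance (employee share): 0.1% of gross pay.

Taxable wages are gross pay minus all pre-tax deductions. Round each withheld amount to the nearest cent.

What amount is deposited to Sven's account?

403(b): $11,382.03 × 0.08 = $910.56
Taxable wages = $11,382.03 − $910.56 = $10,471.47
State tax withheld: $10,471.47 × 0.09 = $942.43
Municipal income tax: $10,471.47 × 0.03 = $314.14
Medicare tax: $11,382.03 × 0.025 = $284.55
State unemployment insurance (employee share): $11,382.03 × 0.001 = $11.38
OASDI: $11,382.03 × 0.07 = $796.74
Medical insurance premium: $265.87
Total deductions = $910.56 + $942.43 + $314.14 + $284.55 + $11.38 + $796.74 + $265.87 = $3,525.67
Net pay = $11,382.03 − $3,525.67 = $7,856.36

$7,856.36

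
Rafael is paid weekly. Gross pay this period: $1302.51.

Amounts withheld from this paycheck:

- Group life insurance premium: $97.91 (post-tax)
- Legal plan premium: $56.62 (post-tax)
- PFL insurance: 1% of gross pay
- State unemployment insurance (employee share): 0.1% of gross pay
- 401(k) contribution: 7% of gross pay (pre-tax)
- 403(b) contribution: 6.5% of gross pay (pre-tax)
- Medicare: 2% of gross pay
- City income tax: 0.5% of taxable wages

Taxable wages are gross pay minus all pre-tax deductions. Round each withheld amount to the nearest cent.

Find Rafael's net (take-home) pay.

$926.13

403(b) contribution: $1302.51 × 0.065 = $84.66
401(k) contribution: $1302.51 × 0.07 = $91.18
Pre-tax total = $84.66 + $91.18 = $175.84
Taxable wages = $1302.51 − $175.84 = $1126.67
City income tax: $1126.67 × 0.005 = $5.63
PFL insurance: $1302.51 × 0.01 = $13.03
Medicare: $1302.51 × 0.02 = $26.05
State unemployment insurance (employee share): $1302.51 × 0.001 = $1.30
Legal plan premium: $56.62
Group life insurance premium: $97.91
Total deductions = $84.66 + $91.18 + $5.63 + $13.03 + $26.05 + $1.30 + $56.62 + $97.91 = $376.38
Net pay = $1302.51 − $376.38 = $926.13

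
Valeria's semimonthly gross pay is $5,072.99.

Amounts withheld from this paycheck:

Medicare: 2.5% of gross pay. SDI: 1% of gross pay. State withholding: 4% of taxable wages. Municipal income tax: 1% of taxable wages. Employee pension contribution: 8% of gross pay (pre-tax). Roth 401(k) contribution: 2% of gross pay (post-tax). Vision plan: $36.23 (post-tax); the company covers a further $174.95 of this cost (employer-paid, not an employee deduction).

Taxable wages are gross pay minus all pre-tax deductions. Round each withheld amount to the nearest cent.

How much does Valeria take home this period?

$4,118.55

Employee pension contribution: $5,072.99 × 0.08 = $405.84
Taxable wages = $5,072.99 − $405.84 = $4,667.15
Municipal income tax: $4,667.15 × 0.01 = $46.67
State withholding: $4,667.15 × 0.04 = $186.69
SDI: $5,072.99 × 0.01 = $50.73
Medicare: $5,072.99 × 0.025 = $126.82
Roth 401(k) contribution: $5,072.99 × 0.02 = $101.46
Vision plan: $36.23
(Employer's $174.95 toward vision plan is not withheld from the employee.)
Total deductions = $405.84 + $46.67 + $186.69 + $50.73 + $126.82 + $101.46 + $36.23 = $954.44
Net pay = $5,072.99 − $954.44 = $4,118.55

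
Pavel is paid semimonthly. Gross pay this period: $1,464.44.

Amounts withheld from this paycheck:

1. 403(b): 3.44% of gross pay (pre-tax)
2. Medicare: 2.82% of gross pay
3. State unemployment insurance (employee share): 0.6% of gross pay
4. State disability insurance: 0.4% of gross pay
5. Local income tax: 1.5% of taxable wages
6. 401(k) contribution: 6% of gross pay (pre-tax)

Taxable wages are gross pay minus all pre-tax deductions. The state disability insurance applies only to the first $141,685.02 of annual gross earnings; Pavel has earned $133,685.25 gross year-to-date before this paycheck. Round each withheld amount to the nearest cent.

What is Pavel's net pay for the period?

403(b): $1,464.44 × 0.0344 = $50.38
401(k) contribution: $1,464.44 × 0.06 = $87.87
Pre-tax total = $50.38 + $87.87 = $138.25
Taxable wages = $1,464.44 − $138.25 = $1,326.19
Local income tax: $1,326.19 × 0.015 = $19.89
Medicare: $1,464.44 × 0.0282 = $41.30
State unemployment insurance (employee share): $1,464.44 × 0.006 = $8.79
State disability insurance: cap not yet reached, full $1,464.44 is subject → $1,464.44 × 0.004 = $5.86
Total deductions = $50.38 + $87.87 + $19.89 + $41.30 + $8.79 + $5.86 = $214.09
Net pay = $1,464.44 − $214.09 = $1,250.35

$1,250.35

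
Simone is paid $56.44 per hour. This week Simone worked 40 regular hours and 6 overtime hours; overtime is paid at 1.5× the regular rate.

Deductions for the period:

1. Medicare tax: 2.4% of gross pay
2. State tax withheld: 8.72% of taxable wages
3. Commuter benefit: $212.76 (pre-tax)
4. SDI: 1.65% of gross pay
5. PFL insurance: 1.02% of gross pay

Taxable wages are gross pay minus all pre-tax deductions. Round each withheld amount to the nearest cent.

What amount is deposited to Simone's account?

Regular pay: 40 × $56.44 = $2257.60
Overtime pay: 6 × $56.44 × 1.5 = $507.96
Gross pay = $2257.60 + $507.96 = $2765.56
Commuter benefit: $212.76
Taxable wages = $2765.56 − $212.76 = $2552.80
State tax withheld: $2552.80 × 0.0872 = $222.60
SDI: $2765.56 × 0.0165 = $45.63
Medicare tax: $2765.56 × 0.024 = $66.37
PFL insurance: $2765.56 × 0.0102 = $28.21
Total deductions = $212.76 + $222.60 + $45.63 + $66.37 + $28.21 = $575.57
Net pay = $2765.56 − $575.57 = $2189.99

$2189.99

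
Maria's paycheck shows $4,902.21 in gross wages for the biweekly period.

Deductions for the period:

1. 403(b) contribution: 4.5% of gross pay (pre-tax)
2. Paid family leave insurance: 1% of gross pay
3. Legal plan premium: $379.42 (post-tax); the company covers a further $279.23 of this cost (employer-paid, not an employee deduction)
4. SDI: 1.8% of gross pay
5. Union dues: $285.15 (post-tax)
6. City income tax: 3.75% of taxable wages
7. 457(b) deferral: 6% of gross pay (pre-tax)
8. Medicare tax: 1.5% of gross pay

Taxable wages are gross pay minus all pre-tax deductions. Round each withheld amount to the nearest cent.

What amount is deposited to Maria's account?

$3,347.59

403(b) contribution: $4,902.21 × 0.045 = $220.60
457(b) deferral: $4,902.21 × 0.06 = $294.13
Pre-tax total = $220.60 + $294.13 = $514.73
Taxable wages = $4,902.21 − $514.73 = $4,387.48
City income tax: $4,387.48 × 0.0375 = $164.53
Medicare tax: $4,902.21 × 0.015 = $73.53
SDI: $4,902.21 × 0.018 = $88.24
Paid family leave insurance: $4,902.21 × 0.01 = $49.02
Legal plan premium: $379.42
Union dues: $285.15
(Employer's $279.23 toward legal plan premium is not withheld from the employee.)
Total deductions = $220.60 + $294.13 + $164.53 + $73.53 + $88.24 + $49.02 + $379.42 + $285.15 = $1,554.62
Net pay = $4,902.21 − $1,554.62 = $3,347.59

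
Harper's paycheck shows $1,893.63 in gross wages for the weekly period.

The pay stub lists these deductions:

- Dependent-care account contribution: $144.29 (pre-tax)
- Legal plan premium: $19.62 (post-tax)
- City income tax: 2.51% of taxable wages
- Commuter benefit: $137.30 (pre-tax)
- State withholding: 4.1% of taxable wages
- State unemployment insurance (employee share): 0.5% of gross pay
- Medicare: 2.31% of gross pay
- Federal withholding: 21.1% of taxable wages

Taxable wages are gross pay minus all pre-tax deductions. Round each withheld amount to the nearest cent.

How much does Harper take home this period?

$1,092.52

Commuter benefit: $137.30
Dependent-care account contribution: $144.29
Pre-tax total = $137.30 + $144.29 = $281.59
Taxable wages = $1,893.63 − $281.59 = $1,612.04
State withholding: $1,612.04 × 0.041 = $66.09
City income tax: $1,612.04 × 0.0251 = $40.46
Federal withholding: $1,612.04 × 0.211 = $340.14
State unemployment insurance (employee share): $1,893.63 × 0.005 = $9.47
Medicare: $1,893.63 × 0.0231 = $43.74
Legal plan premium: $19.62
Total deductions = $137.30 + $144.29 + $66.09 + $40.46 + $340.14 + $9.47 + $43.74 + $19.62 = $801.11
Net pay = $1,893.63 − $801.11 = $1,092.52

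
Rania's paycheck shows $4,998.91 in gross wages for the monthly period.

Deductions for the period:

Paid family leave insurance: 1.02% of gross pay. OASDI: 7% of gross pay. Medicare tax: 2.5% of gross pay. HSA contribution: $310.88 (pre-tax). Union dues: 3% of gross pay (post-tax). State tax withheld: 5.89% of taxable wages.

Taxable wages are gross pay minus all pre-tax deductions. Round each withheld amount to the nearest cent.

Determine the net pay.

HSA contribution: $310.88
Taxable wages = $4,998.91 − $310.88 = $4,688.03
State tax withheld: $4,688.03 × 0.0589 = $276.12
OASDI: $4,998.91 × 0.07 = $349.92
Medicare tax: $4,998.91 × 0.025 = $124.97
Paid family leave insurance: $4,998.91 × 0.0102 = $50.99
Union dues: $4,998.91 × 0.03 = $149.97
Total deductions = $310.88 + $276.12 + $349.92 + $124.97 + $50.99 + $149.97 = $1,262.85
Net pay = $4,998.91 − $1,262.85 = $3,736.06

$3,736.06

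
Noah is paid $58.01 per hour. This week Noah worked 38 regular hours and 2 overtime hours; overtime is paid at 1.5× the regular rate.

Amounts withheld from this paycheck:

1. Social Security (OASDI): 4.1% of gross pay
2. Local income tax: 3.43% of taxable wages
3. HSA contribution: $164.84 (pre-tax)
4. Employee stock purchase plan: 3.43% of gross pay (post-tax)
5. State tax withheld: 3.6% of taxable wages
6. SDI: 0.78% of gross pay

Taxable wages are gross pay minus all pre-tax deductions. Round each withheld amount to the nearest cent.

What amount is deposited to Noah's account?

$1,860.31

Regular pay: 38 × $58.01 = $2,204.38
Overtime pay: 2 × $58.01 × 1.5 = $174.03
Gross pay = $2,204.38 + $174.03 = $2,378.41
HSA contribution: $164.84
Taxable wages = $2,378.41 − $164.84 = $2,213.57
State tax withheld: $2,213.57 × 0.036 = $79.69
Local income tax: $2,213.57 × 0.0343 = $75.93
SDI: $2,378.41 × 0.0078 = $18.55
Social Security (OASDI): $2,378.41 × 0.041 = $97.51
Employee stock purchase plan: $2,378.41 × 0.0343 = $81.58
Total deductions = $164.84 + $79.69 + $75.93 + $18.55 + $97.51 + $81.58 = $518.10
Net pay = $2,378.41 − $518.10 = $1,860.31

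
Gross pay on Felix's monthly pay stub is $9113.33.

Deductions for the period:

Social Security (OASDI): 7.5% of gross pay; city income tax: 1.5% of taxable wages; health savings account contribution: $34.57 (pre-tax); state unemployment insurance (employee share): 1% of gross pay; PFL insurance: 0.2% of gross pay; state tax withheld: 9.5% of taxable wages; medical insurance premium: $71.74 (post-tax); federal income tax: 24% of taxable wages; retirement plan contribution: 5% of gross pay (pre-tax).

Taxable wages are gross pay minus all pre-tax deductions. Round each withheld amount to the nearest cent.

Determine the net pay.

$4740.41

Health savings account contribution: $34.57
Retirement plan contribution: $9113.33 × 0.05 = $455.67
Pre-tax total = $34.57 + $455.67 = $490.24
Taxable wages = $9113.33 − $490.24 = $8623.09
State tax withheld: $8623.09 × 0.095 = $819.19
City income tax: $8623.09 × 0.015 = $129.35
Federal income tax: $8623.09 × 0.24 = $2069.54
PFL insurance: $9113.33 × 0.002 = $18.23
State unemployment insurance (employee share): $9113.33 × 0.01 = $91.13
Social Security (OASDI): $9113.33 × 0.075 = $683.50
Medical insurance premium: $71.74
Total deductions = $34.57 + $455.67 + $819.19 + $129.35 + $2069.54 + $18.23 + $91.13 + $683.50 + $71.74 = $4372.92
Net pay = $9113.33 − $4372.92 = $4740.41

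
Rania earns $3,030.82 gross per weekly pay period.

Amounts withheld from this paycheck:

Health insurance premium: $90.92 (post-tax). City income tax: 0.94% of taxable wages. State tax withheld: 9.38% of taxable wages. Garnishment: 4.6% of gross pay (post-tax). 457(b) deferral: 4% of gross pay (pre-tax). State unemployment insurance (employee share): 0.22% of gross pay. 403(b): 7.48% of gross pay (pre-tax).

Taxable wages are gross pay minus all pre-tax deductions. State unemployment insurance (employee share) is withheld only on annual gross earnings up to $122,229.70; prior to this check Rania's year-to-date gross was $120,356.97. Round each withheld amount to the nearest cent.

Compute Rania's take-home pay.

457(b) deferral: $3,030.82 × 0.04 = $121.23
403(b): $3,030.82 × 0.0748 = $226.71
Pre-tax total = $121.23 + $226.71 = $347.94
Taxable wages = $3,030.82 − $347.94 = $2,682.88
City income tax: $2,682.88 × 0.0094 = $25.22
State tax withheld: $2,682.88 × 0.0938 = $251.65
State unemployment insurance (employee share): only $122,229.70 − $120,356.97 = $1,872.73 of this check is subject → $1,872.73 × 0.0022 = $4.12
Health insurance premium: $90.92
Garnishment: $3,030.82 × 0.046 = $139.42
Total deductions = $121.23 + $226.71 + $25.22 + $251.65 + $4.12 + $90.92 + $139.42 = $859.27
Net pay = $3,030.82 − $859.27 = $2,171.55

$2,171.55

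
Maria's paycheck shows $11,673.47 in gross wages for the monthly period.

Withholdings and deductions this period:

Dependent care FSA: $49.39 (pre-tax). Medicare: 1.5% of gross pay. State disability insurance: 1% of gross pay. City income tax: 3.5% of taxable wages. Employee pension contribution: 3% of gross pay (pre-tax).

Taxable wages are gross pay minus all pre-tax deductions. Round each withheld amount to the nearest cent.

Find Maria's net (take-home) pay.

$10,587.46

Dependent care FSA: $49.39
Employee pension contribution: $11,673.47 × 0.03 = $350.20
Pre-tax total = $49.39 + $350.20 = $399.59
Taxable wages = $11,673.47 − $399.59 = $11,273.88
City income tax: $11,273.88 × 0.035 = $394.59
Medicare: $11,673.47 × 0.015 = $175.10
State disability insurance: $11,673.47 × 0.01 = $116.73
Total deductions = $49.39 + $350.20 + $394.59 + $175.10 + $116.73 = $1,086.01
Net pay = $11,673.47 − $1,086.01 = $10,587.46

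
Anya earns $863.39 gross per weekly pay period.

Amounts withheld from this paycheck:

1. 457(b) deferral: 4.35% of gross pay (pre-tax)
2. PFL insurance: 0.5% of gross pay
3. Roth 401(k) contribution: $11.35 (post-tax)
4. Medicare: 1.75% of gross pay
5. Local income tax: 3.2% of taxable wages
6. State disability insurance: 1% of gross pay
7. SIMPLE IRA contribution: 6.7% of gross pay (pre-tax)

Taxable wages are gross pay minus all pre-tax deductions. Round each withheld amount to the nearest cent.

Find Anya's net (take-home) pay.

$703.99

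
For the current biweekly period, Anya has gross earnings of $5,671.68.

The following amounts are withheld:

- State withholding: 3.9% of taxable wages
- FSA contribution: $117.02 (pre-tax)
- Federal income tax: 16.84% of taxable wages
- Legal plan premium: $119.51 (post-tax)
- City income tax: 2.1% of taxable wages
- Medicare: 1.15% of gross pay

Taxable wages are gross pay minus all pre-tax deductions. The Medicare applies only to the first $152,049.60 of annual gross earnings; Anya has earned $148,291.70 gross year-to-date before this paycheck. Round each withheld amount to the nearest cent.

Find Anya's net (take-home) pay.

FSA contribution: $117.02
Taxable wages = $5,671.68 − $117.02 = $5,554.66
City income tax: $5,554.66 × 0.021 = $116.65
State withholding: $5,554.66 × 0.039 = $216.63
Federal income tax: $5,554.66 × 0.1684 = $935.40
Medicare: only $152,049.60 − $148,291.70 = $3,757.90 of this check is subject → $3,757.90 × 0.0115 = $43.22
Legal plan premium: $119.51
Total deductions = $117.02 + $116.65 + $216.63 + $935.40 + $43.22 + $119.51 = $1,548.43
Net pay = $5,671.68 − $1,548.43 = $4,123.25

$4,123.25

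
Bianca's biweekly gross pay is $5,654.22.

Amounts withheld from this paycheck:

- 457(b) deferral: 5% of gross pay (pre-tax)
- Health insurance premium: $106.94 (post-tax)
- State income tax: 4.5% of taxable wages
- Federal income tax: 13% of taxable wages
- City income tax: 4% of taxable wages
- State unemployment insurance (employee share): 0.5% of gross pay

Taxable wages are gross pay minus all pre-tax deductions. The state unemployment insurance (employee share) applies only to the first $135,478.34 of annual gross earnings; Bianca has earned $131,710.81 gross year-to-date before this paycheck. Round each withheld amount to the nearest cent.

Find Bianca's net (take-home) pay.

$4,090.85

457(b) deferral: $5,654.22 × 0.05 = $282.71
Taxable wages = $5,654.22 − $282.71 = $5,371.51
City income tax: $5,371.51 × 0.04 = $214.86
Federal income tax: $5,371.51 × 0.13 = $698.30
State income tax: $5,371.51 × 0.045 = $241.72
State unemployment insurance (employee share): only $135,478.34 − $131,710.81 = $3,767.53 of this check is subject → $3,767.53 × 0.005 = $18.84
Health insurance premium: $106.94
Total deductions = $282.71 + $214.86 + $698.30 + $241.72 + $18.84 + $106.94 = $1,563.37
Net pay = $5,654.22 − $1,563.37 = $4,090.85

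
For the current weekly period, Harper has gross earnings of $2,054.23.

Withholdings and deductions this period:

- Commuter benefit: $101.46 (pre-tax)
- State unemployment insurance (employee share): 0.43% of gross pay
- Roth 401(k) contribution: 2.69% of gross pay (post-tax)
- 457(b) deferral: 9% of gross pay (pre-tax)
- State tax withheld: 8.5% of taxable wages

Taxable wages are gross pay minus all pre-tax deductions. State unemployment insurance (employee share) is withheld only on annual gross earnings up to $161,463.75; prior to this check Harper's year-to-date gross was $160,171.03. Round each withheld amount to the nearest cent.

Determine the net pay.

$1,556.80

Commuter benefit: $101.46
457(b) deferral: $2,054.23 × 0.09 = $184.88
Pre-tax total = $101.46 + $184.88 = $286.34
Taxable wages = $2,054.23 − $286.34 = $1,767.89
State tax withheld: $1,767.89 × 0.085 = $150.27
State unemployment insurance (employee share): only $161,463.75 − $160,171.03 = $1,292.72 of this check is subject → $1,292.72 × 0.0043 = $5.56
Roth 401(k) contribution: $2,054.23 × 0.0269 = $55.26
Total deductions = $101.46 + $184.88 + $150.27 + $5.56 + $55.26 = $497.43
Net pay = $2,054.23 − $497.43 = $1,556.80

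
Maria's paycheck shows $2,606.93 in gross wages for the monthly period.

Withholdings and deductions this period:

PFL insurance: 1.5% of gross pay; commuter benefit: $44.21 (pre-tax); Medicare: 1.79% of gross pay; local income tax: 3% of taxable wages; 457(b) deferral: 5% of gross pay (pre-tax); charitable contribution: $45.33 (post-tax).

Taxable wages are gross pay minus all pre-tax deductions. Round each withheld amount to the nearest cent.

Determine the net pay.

Commuter benefit: $44.21
457(b) deferral: $2,606.93 × 0.05 = $130.35
Pre-tax total = $44.21 + $130.35 = $174.56
Taxable wages = $2,606.93 − $174.56 = $2,432.37
Local income tax: $2,432.37 × 0.03 = $72.97
Medicare: $2,606.93 × 0.0179 = $46.66
PFL insurance: $2,606.93 × 0.015 = $39.10
Charitable contribution: $45.33
Total deductions = $44.21 + $130.35 + $72.97 + $46.66 + $39.10 + $45.33 = $378.62
Net pay = $2,606.93 − $378.62 = $2,228.31

$2,228.31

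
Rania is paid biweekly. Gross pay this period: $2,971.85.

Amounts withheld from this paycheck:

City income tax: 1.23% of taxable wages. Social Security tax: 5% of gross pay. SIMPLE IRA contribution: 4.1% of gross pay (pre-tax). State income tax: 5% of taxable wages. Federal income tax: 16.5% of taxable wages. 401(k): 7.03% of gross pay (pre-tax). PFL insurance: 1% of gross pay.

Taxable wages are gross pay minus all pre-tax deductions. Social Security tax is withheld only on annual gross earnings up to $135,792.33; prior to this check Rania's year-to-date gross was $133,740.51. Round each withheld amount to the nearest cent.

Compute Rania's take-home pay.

$1,908.45

401(k): $2,971.85 × 0.0703 = $208.92
SIMPLE IRA contribution: $2,971.85 × 0.041 = $121.85
Pre-tax total = $208.92 + $121.85 = $330.77
Taxable wages = $2,971.85 − $330.77 = $2,641.08
State income tax: $2,641.08 × 0.05 = $132.05
Federal income tax: $2,641.08 × 0.165 = $435.78
City income tax: $2,641.08 × 0.0123 = $32.49
PFL insurance: $2,971.85 × 0.01 = $29.72
Social Security tax: only $135,792.33 − $133,740.51 = $2,051.82 of this check is subject → $2,051.82 × 0.05 = $102.59
Total deductions = $208.92 + $121.85 + $132.05 + $435.78 + $32.49 + $29.72 + $102.59 = $1,063.40
Net pay = $2,971.85 − $1,063.40 = $1,908.45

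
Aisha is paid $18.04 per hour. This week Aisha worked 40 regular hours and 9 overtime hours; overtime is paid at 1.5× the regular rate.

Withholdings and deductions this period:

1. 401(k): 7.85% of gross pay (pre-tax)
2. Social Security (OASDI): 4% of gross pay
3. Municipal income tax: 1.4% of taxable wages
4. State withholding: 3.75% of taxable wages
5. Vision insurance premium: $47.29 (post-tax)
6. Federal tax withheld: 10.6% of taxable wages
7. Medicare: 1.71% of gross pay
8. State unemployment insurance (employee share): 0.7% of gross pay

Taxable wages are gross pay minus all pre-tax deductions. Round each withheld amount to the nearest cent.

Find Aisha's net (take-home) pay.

Regular pay: 40 × $18.04 = $721.60
Overtime pay: 9 × $18.04 × 1.5 = $243.54
Gross pay = $721.60 + $243.54 = $965.14
401(k): $965.14 × 0.0785 = $75.76
Taxable wages = $965.14 − $75.76 = $889.38
Municipal income tax: $889.38 × 0.014 = $12.45
Federal tax withheld: $889.38 × 0.106 = $94.27
State withholding: $889.38 × 0.0375 = $33.35
State unemployment insurance (employee share): $965.14 × 0.007 = $6.76
Social Security (OASDI): $965.14 × 0.04 = $38.61
Medicare: $965.14 × 0.0171 = $16.50
Vision insurance premium: $47.29
Total deductions = $75.76 + $12.45 + $94.27 + $33.35 + $6.76 + $38.61 + $16.50 + $47.29 = $324.99
Net pay = $965.14 − $324.99 = $640.15

$640.15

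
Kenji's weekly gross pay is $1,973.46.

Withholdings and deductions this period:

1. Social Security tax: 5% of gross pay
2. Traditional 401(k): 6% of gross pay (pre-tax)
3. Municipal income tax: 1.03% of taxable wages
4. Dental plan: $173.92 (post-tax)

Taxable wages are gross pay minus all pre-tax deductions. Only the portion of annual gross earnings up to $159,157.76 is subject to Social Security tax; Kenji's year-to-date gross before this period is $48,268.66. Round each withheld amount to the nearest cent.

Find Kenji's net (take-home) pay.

$1,563.35

Traditional 401(k): $1,973.46 × 0.06 = $118.41
Taxable wages = $1,973.46 − $118.41 = $1,855.05
Municipal income tax: $1,855.05 × 0.0103 = $19.11
Social Security tax: cap not yet reached, full $1,973.46 is subject → $1,973.46 × 0.05 = $98.67
Dental plan: $173.92
Total deductions = $118.41 + $19.11 + $98.67 + $173.92 = $410.11
Net pay = $1,973.46 − $410.11 = $1,563.35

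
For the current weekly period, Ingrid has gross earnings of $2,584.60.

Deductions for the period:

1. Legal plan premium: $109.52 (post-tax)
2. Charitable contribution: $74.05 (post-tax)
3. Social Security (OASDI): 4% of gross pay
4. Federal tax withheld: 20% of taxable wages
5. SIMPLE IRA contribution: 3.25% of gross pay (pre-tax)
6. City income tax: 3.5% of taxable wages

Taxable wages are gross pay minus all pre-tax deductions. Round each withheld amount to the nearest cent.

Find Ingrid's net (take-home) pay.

SIMPLE IRA contribution: $2,584.60 × 0.0325 = $84.00
Taxable wages = $2,584.60 − $84.00 = $2,500.60
City income tax: $2,500.60 × 0.035 = $87.52
Federal tax withheld: $2,500.60 × 0.2 = $500.12
Social Security (OASDI): $2,584.60 × 0.04 = $103.38
Legal plan premium: $109.52
Charitable contribution: $74.05
Total deductions = $84.00 + $87.52 + $500.12 + $103.38 + $109.52 + $74.05 = $958.59
Net pay = $2,584.60 − $958.59 = $1,626.01

$1,626.01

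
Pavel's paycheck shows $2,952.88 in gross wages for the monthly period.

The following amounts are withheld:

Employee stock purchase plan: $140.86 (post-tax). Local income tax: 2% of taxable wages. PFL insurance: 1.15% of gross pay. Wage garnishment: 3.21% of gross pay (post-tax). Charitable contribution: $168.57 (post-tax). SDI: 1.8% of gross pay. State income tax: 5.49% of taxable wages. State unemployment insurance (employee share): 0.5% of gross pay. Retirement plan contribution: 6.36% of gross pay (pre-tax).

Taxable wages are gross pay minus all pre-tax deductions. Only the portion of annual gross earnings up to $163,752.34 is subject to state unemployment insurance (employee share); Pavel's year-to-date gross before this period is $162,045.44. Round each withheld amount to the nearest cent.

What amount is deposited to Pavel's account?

$2,058.12

Retirement plan contribution: $2,952.88 × 0.0636 = $187.80
Taxable wages = $2,952.88 − $187.80 = $2,765.08
Local income tax: $2,765.08 × 0.02 = $55.30
State income tax: $2,765.08 × 0.0549 = $151.80
PFL insurance: $2,952.88 × 0.0115 = $33.96
State unemployment insurance (employee share): only $163,752.34 − $162,045.44 = $1,706.90 of this check is subject → $1,706.90 × 0.005 = $8.53
SDI: $2,952.88 × 0.018 = $53.15
Employee stock purchase plan: $140.86
Charitable contribution: $168.57
Wage garnishment: $2,952.88 × 0.0321 = $94.79
Total deductions = $187.80 + $55.30 + $151.80 + $33.96 + $8.53 + $53.15 + $140.86 + $168.57 + $94.79 = $894.76
Net pay = $2,952.88 − $894.76 = $2,058.12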